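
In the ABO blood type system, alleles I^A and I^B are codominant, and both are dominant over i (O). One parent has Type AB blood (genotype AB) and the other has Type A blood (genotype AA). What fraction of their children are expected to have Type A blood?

Cross: AB × AA
Possible offspring genotypes: 2 AA, 2 AB
Blood type counts: 2 Type A, 2 Type AB
Probability of Type A: 2/4 = 1/2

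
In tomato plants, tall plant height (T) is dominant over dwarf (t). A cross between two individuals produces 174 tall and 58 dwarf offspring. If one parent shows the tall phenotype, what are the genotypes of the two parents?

Observed offspring: 174 tall, 58 dwarf
The observed ratio simplifies to 3:1. Dwarf (tt) offspring appear, so each parent must contribute one t allele. The parent stated to show tall carries T, so it is Tt. The other parent is then either Tt or tt: Tt × tt would give a 1:1 split, whereas Tt × Tt gives 3:1 — matching the data. So both parents are heterozygous (Tt × Tt).
Parent genotypes: Tt × Tt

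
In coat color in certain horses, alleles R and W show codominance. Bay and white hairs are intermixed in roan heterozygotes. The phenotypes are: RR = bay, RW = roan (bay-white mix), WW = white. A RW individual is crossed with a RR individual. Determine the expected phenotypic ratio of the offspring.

Punnett square for RW × RR:
Offspring genotypes: 2 RR, 2 RW
Phenotype counts: 2 bay, 2 roan (bay-white mix)
Ratio: 1 bay : 1 roan (bay-white mix)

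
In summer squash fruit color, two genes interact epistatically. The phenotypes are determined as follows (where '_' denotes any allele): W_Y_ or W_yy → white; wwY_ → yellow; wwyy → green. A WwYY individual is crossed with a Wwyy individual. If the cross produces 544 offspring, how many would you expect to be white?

Cross: WwYY × Wwyy — consider each gene separately:
W gene: Ww × Ww → 1 WW, 2 Ww, 1 ww → 3 W_ : 1 ww (out of 4)
Y gene: YY × yy → 4 Yy → 4 Y_ (out of 4)
Genotype classes (out of 4 × 4 = 16): W_Y_ = 3×4 = 12; wwY_ = 1×4 = 4
Apply the phenotype rules: W_Y_ (12) → white; wwY_ (4) → yellow
Phenotype counts (out of 16): 12 white, 4 yellow
white: 12 out of 16 → fraction 3/4
Expected count = 3/4 × 544 = 408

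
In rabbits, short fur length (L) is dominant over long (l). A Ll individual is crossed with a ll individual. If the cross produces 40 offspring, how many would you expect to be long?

Punnett square for Ll × ll:
Offspring genotypes: 2 Ll, 2 ll
short: 2, long: 2
long: 2 out of 4 → fraction 1/2
Expected count = 1/2 × 40 = 20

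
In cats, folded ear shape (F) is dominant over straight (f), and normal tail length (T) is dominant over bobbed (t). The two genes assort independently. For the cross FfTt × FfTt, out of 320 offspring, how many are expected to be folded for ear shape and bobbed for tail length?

Dihybrid cross FfTt × FfTt — consider each gene separately:
ear shape: Ff × Ff → 1 FF, 2 Ff, 1 ff → 3 F_ : 1 ff (out of 4)
tail length: Tt × Tt → 1 TT, 2 Tt, 1 tt → 3 T_ : 1 tt (out of 4)
Looking for: folded (F_) and bobbed (tt)
P(folded) = 3/4, P(bobbed) = 1/4
P(both) = 3/4 × 1/4 = 3/16
Expected count = 3/16 × 320 = 60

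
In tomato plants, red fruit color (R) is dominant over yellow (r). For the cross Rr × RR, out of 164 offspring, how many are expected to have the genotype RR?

Punnett square for Rr × RR:
Offspring genotypes: 2 RR, 2 Rr
Total offspring: 4
Count with target: 2
Probability: 2/4 = 1/2
Expected count = 1/2 × 164 = 82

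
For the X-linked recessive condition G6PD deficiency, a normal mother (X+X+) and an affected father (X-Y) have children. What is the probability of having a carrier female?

Cross: X+X+ × X-Y
Offspring: 2 X+X-, 2 X+Y
Probability of a carrier female: 2/4 = 1/2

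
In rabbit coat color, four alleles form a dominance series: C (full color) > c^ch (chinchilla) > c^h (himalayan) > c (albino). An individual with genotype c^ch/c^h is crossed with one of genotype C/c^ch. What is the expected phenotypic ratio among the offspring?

Cross: c^ch/c^h × C/c^ch
Allele dominance: C > c^ch > c^h > c
Offspring genotypes: 1 C/c^ch, 1 c^ch/c^ch, 1 C/c^h, 1 c^ch/c^h
Phenotype counts: 2 full color, 2 chinchilla
Ratio: 1 full color : 1 chinchilla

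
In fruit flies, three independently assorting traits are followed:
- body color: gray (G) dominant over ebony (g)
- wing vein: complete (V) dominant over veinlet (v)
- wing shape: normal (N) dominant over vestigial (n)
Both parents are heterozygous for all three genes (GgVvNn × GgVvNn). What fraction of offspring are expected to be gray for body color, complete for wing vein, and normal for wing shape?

Trihybrid cross: GgVvNn × GgVvNn
Each trait segregates independently with a 3:1 phenotypic ratio, so each gene contributes 3/4 (dominant) or 1/4 (recessive).
Target: gray (body color), complete (wing vein), normal (wing shape)
Probability = product of independent per-trait probabilities
= 3/4 × 3/4 × 3/4 = 27/64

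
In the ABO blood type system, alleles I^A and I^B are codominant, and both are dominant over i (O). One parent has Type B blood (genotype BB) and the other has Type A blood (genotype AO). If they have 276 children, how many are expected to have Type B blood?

Cross: BB × AO
Possible offspring genotypes: 2 AB, 2 BO
Blood type counts: 2 Type AB, 2 Type B
Probability of Type B: 2/4 = 1/2
Expected count = 1/2 × 276 = 138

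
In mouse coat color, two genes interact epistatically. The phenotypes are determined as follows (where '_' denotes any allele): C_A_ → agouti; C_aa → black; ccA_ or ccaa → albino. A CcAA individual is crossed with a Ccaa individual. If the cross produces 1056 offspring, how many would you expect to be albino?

Cross: CcAA × Ccaa — consider each gene separately:
C gene: Cc × Cc → 1 CC, 2 Cc, 1 cc → 3 C_ : 1 cc (out of 4)
A gene: AA × aa → 4 Aa → 4 A_ (out of 4)
Genotype classes (out of 4 × 4 = 16): C_A_ = 3×4 = 12; ccA_ = 1×4 = 4
Apply the phenotype rules: C_A_ (12) → agouti; ccA_ (4) → albino
Phenotype counts (out of 16): 12 agouti, 4 albino
albino: 4 out of 16 → fraction 1/4
Expected count = 1/4 × 1056 = 264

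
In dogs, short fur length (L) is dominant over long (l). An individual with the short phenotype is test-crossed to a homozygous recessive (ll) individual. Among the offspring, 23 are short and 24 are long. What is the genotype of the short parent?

Test cross: ? × ll
Offspring: 23 short, 24 long — approximately 1:1.
A 1:1 ratio in a test cross indicates the unknown parent is heterozygous (Ll).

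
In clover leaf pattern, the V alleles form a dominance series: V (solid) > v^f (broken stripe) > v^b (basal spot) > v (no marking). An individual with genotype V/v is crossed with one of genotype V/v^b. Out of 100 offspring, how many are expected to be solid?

Cross: V/v × V/v^b
Allele dominance: V > v^f > v^b > v
Offspring genotypes: 1 V/V, 1 V/v^b, 1 V/v, 1 v^b/v
Phenotype counts: 3 solid, 1 basal spot
solid: 3 out of 4 → fraction 3/4
Expected count = 3/4 × 100 = 75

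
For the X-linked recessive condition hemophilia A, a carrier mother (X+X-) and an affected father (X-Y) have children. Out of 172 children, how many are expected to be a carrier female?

Cross: X+X- × X-Y
Offspring: 1 X+X-, 1 X+Y, 1 X-X-, 1 X-Y
Probability of a carrier female: 1/4
Expected count = 1/4 × 172 = 43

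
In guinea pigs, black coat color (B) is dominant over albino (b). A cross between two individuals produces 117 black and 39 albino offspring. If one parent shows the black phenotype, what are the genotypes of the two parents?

Observed offspring: 117 black, 39 albino
The observed ratio simplifies to 3:1. Albino (bb) offspring appear, so each parent must contribute one b allele. The parent stated to show black carries B, so it is Bb. The other parent is then either Bb or bb: Bb × bb would give a 1:1 split, whereas Bb × Bb gives 3:1 — matching the data. So both parents are heterozygous (Bb × Bb).
Parent genotypes: Bb × Bb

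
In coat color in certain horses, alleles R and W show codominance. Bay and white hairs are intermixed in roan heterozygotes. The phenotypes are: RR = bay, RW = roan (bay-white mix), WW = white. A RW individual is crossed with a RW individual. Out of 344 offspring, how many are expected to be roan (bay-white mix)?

Punnett square for RW × RW:
Offspring genotypes: 1 RR, 2 RW, 1 WW
Phenotype counts: 1 bay, 2 roan (bay-white mix), 1 white
roan (bay-white mix): 2 out of 4 → fraction 1/2
Expected count = 1/2 × 344 = 172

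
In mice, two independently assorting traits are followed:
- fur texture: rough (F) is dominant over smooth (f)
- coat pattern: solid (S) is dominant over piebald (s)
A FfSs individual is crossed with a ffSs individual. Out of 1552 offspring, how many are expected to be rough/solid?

Dihybrid cross FfSs × ffSs — consider each gene separately:
fur texture: Ff × ff → 2 Ff, 2 ff → 2 F_ : 2 ff (out of 4)
coat pattern: Ss × Ss → 1 SS, 2 Ss, 1 ss → 3 S_ : 1 ss (out of 4)
Combine (counts out of 4 × 4 = 16): rough/solid (F_S_) = 2×3 = 6; rough/piebald (F_ss) = 2×1 = 2; smooth/solid (ffS_) = 2×3 = 6; smooth/piebald (ffss) = 2×1 = 2
Phenotype counts (out of 16): 6 rough/solid, 2 rough/piebald, 6 smooth/solid, 2 smooth/piebald
rough/solid: 6 out of 16 → fraction 3/8
Expected count = 3/8 × 1552 = 582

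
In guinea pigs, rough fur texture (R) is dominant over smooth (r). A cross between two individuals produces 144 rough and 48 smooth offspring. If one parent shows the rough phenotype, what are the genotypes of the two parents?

Observed offspring: 144 rough, 48 smooth
The observed ratio simplifies to 3:1. Smooth (rr) offspring appear, so each parent must contribute one r allele. The parent stated to show rough carries R, so it is Rr. The other parent is then either Rr or rr: Rr × rr would give a 1:1 split, whereas Rr × Rr gives 3:1 — matching the data. So both parents are heterozygous (Rr × Rr).
Parent genotypes: Rr × Rr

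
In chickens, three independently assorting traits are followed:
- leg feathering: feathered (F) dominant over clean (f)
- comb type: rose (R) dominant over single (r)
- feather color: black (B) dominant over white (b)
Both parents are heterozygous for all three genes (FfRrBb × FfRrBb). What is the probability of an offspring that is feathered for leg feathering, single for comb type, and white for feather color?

Trihybrid cross: FfRrBb × FfRrBb
Each trait segregates independently with a 3:1 phenotypic ratio, so each gene contributes 3/4 (dominant) or 1/4 (recessive).
Target: feathered (leg feathering), single (comb type), white (feather color)
Probability = product of independent per-trait probabilities
= 3/4 × 1/4 × 1/4 = 3/64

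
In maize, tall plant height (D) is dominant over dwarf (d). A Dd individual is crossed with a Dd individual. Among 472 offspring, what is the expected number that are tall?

Punnett square for Dd × Dd:
Offspring genotypes: 1 DD, 2 Dd, 1 dd
tall: 3, dwarf: 1
tall: 3 out of 4 → fraction 3/4
Expected count = 3/4 × 472 = 354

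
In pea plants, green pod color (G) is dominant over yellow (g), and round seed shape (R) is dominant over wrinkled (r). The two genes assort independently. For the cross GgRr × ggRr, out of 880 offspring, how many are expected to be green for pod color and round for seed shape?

Dihybrid cross GgRr × ggRr — consider each gene separately:
pod color: Gg × gg → 2 Gg, 2 gg → 2 G_ : 2 gg (out of 4)
seed shape: Rr × Rr → 1 RR, 2 Rr, 1 rr → 3 R_ : 1 rr (out of 4)
Looking for: green (G_) and round (R_)
P(green) = 2/4, P(round) = 3/4
P(both) = 2/4 × 3/4 = 6/16 = 3/8
Expected count = 3/8 × 880 = 330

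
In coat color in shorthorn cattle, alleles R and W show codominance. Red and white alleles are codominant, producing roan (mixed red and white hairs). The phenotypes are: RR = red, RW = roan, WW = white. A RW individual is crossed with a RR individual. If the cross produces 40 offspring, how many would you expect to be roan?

Punnett square for RW × RR:
Offspring genotypes: 2 RR, 2 RW
Phenotype counts: 2 red, 2 roan
roan: 2 out of 4 → fraction 1/2
Expected count = 1/2 × 40 = 20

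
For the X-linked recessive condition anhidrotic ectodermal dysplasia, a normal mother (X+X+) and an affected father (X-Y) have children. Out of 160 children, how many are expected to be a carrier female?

Cross: X+X+ × X-Y
Offspring: 2 X+X-, 2 X+Y
Probability of a carrier female: 2/4 = 1/2
Expected count = 1/2 × 160 = 80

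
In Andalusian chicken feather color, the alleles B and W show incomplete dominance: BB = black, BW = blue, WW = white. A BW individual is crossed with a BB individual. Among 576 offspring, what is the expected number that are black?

Punnett square for BW × BB:
Offspring genotypes: 2 BB, 2 BW
Phenotype counts: 2 black, 2 blue
black: 2 out of 4 → fraction 1/2
Expected count = 1/2 × 576 = 288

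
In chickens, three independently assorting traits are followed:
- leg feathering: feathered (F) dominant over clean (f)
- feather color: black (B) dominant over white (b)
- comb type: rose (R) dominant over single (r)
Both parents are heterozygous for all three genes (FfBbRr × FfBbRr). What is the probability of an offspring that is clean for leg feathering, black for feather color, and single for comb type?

Trihybrid cross: FfBbRr × FfBbRr
Each trait segregates independently with a 3:1 phenotypic ratio, so each gene contributes 3/4 (dominant) or 1/4 (recessive).
Target: clean (leg feathering), black (feather color), single (comb type)
Probability = product of independent per-trait probabilities
= 1/4 × 3/4 × 1/4 = 3/64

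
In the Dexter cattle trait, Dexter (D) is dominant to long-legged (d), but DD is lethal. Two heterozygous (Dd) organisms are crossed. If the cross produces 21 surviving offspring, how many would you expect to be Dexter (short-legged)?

Cross: Dd × Dd
Punnett square offspring (before lethality): 1 DD, 2 Dd, 1 dd
The DD genotype is lethal (embryos die); surviving offspring: 2 Dd, 1 dd
Dexter (short-legged): 2 out of 3 → fraction 2/3
Expected count = 2/3 × 21 = 14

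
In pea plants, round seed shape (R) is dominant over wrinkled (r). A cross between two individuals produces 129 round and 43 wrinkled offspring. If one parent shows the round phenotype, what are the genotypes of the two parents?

Observed offspring: 129 round, 43 wrinkled
The observed ratio simplifies to 3:1. Wrinkled (rr) offspring appear, so each parent must contribute one r allele. The parent stated to show round carries R, so it is Rr. The other parent is then either Rr or rr: Rr × rr would give a 1:1 split, whereas Rr × Rr gives 3:1 — matching the data. So both parents are heterozygous (Rr × Rr).
Parent genotypes: Rr × Rr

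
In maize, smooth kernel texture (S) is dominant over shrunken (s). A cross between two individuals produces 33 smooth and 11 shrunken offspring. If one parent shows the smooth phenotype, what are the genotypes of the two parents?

Observed offspring: 33 smooth, 11 shrunken
The observed ratio simplifies to 3:1. Shrunken (ss) offspring appear, so each parent must contribute one s allele. The parent stated to show smooth carries S, so it is Ss. The other parent is then either Ss or ss: Ss × ss would give a 1:1 split, whereas Ss × Ss gives 3:1 — matching the data. So both parents are heterozygous (Ss × Ss).
Parent genotypes: Ss × Ss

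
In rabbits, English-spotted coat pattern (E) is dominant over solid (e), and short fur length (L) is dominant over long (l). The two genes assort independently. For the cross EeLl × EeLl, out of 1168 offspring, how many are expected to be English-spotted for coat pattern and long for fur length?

Dihybrid cross EeLl × EeLl — consider each gene separately:
coat pattern: Ee × Ee → 1 EE, 2 Ee, 1 ee → 3 E_ : 1 ee (out of 4)
fur length: Ll × Ll → 1 LL, 2 Ll, 1 ll → 3 L_ : 1 ll (out of 4)
Looking for: English-spotted (E_) and long (ll)
P(English-spotted) = 3/4, P(long) = 1/4
P(both) = 3/4 × 1/4 = 3/16
Expected count = 3/16 × 1168 = 219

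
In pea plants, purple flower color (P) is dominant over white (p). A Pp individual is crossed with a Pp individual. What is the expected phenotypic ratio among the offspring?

Punnett square for Pp × Pp:
Offspring genotypes: 1 PP, 2 Pp, 1 pp
purple: 3, white: 1
Ratio: 3:1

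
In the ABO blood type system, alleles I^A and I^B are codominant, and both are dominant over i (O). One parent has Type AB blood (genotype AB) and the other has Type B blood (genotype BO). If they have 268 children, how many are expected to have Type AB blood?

Cross: AB × BO
Possible offspring genotypes: 1 AB, 1 AO, 1 BB, 1 BO
Blood type counts: 1 Type AB, 1 Type A, 2 Type B
Probability of Type AB: 1/4
Expected count = 1/4 × 268 = 67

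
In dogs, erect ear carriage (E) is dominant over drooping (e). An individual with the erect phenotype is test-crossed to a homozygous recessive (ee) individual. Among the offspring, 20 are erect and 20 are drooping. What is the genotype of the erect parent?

Test cross: ? × ee
Offspring: 20 erect, 20 drooping — approximately 1:1.
A 1:1 ratio in a test cross indicates the unknown parent is heterozygous (Ee).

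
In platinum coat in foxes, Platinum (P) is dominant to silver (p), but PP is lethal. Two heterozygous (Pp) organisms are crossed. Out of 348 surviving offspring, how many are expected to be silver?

Cross: Pp × Pp
Punnett square offspring (before lethality): 1 PP, 2 Pp, 1 pp
The PP genotype is lethal (embryos die); surviving offspring: 2 Pp, 1 pp
silver: 1 out of 3 → fraction 1/3
Expected count = 1/3 × 348 = 116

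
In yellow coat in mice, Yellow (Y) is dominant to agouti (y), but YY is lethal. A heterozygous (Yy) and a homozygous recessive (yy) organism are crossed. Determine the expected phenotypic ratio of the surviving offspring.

Cross: Yy × yy
Punnett square offspring (before lethality): 2 Yy, 2 yy
No YY offspring are produced in this cross.
Ratio: 1 yellow : 1 agouti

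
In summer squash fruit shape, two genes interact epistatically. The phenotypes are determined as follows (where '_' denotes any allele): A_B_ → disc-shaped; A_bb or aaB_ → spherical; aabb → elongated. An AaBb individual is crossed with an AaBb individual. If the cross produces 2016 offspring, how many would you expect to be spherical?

Cross: AaBb × AaBb — consider each gene separately:
A gene: Aa × Aa → 1 AA, 2 Aa, 1 aa → 3 A_ : 1 aa (out of 4)
B gene: Bb × Bb → 1 BB, 2 Bb, 1 bb → 3 B_ : 1 bb (out of 4)
Genotype classes (out of 4 × 4 = 16): A_B_ = 3×3 = 9; A_bb = 3×1 = 3; aaB_ = 1×3 = 3; aabb = 1×1 = 1
Apply the phenotype rules: A_B_ (9) → disc-shaped; A_bb (3) + aaB_ (3) → spherical; aabb (1) → elongated
Phenotype counts (out of 16): 9 disc-shaped, 6 spherical, 1 elongated
spherical: 6 out of 16 → fraction 3/8
Expected count = 3/8 × 2016 = 756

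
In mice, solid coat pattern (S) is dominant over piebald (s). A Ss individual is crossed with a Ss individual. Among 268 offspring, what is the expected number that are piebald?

Punnett square for Ss × Ss:
Offspring genotypes: 1 SS, 2 Ss, 1 ss
solid: 3, piebald: 1
piebald: 1 out of 4 → fraction 1/4
Expected count = 1/4 × 268 = 67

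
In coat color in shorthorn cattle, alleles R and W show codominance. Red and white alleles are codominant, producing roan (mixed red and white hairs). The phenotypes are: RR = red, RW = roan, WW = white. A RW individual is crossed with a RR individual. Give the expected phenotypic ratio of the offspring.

Punnett square for RW × RR:
Offspring genotypes: 2 RR, 2 RW
Phenotype counts: 2 red, 2 roan
Ratio: 1 red : 1 roan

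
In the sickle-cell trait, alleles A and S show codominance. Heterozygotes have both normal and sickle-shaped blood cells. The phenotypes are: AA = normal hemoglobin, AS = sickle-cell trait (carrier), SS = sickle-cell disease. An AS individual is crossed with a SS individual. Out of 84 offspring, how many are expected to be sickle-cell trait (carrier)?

Punnett square for AS × SS:
Offspring genotypes: 2 AS, 2 SS
Phenotype counts: 2 sickle-cell trait (carrier), 2 sickle-cell disease
sickle-cell trait (carrier): 2 out of 4 → fraction 1/2
Expected count = 1/2 × 84 = 42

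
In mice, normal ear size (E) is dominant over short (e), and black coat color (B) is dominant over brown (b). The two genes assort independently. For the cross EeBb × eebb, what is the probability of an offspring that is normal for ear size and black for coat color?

Dihybrid cross EeBb × eebb — consider each gene separately:
ear size: Ee × ee → 2 Ee, 2 ee → 2 E_ : 2 ee (out of 4)
coat color: Bb × bb → 2 Bb, 2 bb → 2 B_ : 2 bb (out of 4)
Looking for: normal (E_) and black (B_)
P(normal) = 2/4, P(black) = 2/4
P(both) = 2/4 × 2/4 = 4/16 = 1/4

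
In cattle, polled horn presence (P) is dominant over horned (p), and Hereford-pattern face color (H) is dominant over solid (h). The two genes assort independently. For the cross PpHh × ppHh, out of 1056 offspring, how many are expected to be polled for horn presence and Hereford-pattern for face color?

Dihybrid cross PpHh × ppHh — consider each gene separately:
horn presence: Pp × pp → 2 Pp, 2 pp → 2 P_ : 2 pp (out of 4)
face color: Hh × Hh → 1 HH, 2 Hh, 1 hh → 3 H_ : 1 hh (out of 4)
Looking for: polled (P_) and Hereford-pattern (H_)
P(polled) = 2/4, P(Hereford-pattern) = 3/4
P(both) = 2/4 × 3/4 = 6/16 = 3/8
Expected count = 3/8 × 1056 = 396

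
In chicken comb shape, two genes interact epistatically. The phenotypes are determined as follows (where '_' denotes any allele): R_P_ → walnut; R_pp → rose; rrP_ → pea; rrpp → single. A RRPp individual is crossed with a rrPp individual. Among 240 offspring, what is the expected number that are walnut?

Cross: RRPp × rrPp — consider each gene separately:
R gene: RR × rr → 4 Rr → 4 R_ (out of 4)
P gene: Pp × Pp → 1 PP, 2 Pp, 1 pp → 3 P_ : 1 pp (out of 4)
Genotype classes (out of 4 × 4 = 16): R_P_ = 4×3 = 12; R_pp = 4×1 = 4
Apply the phenotype rules: R_P_ (12) → walnut; R_pp (4) → rose
Phenotype counts (out of 16): 12 walnut, 4 rose
walnut: 12 out of 16 → fraction 3/4
Expected count = 3/4 × 240 = 180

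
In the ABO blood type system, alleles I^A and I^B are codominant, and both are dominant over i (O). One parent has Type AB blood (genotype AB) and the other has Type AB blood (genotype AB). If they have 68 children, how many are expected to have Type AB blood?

Cross: AB × AB
Possible offspring genotypes: 1 AA, 2 AB, 1 BB
Blood type counts: 1 Type A, 2 Type AB, 1 Type B
Probability of Type AB: 2/4 = 1/2
Expected count = 1/2 × 68 = 34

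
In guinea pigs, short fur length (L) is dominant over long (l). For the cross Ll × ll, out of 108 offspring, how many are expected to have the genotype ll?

Punnett square for Ll × ll:
Offspring genotypes: 2 Ll, 2 ll
Total offspring: 4
Count with target: 2
Probability: 2/4 = 1/2
Expected count = 1/2 × 108 = 54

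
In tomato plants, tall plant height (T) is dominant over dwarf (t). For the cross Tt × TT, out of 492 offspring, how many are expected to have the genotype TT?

Punnett square for Tt × TT:
Offspring genotypes: 2 TT, 2 Tt
Total offspring: 4
Count with target: 2
Probability: 2/4 = 1/2
Expected count = 1/2 × 492 = 246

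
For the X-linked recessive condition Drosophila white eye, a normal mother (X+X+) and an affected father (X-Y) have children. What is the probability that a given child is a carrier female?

Cross: X+X+ × X-Y
Offspring: 2 X+X-, 2 X+Y
Probability of a carrier female: 2/4 = 1/2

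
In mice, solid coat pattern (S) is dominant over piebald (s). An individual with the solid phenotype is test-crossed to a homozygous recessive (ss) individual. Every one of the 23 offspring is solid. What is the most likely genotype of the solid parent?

Test cross: ? × ss
All offspring are solid.
If the unknown parent were heterozygous (Ss), about half of 23 offspring would be piebald; none are. The unknown parent is most likely homozygous dominant (SS).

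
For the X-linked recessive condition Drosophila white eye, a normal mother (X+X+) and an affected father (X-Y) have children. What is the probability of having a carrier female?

Cross: X+X+ × X-Y
Offspring: 2 X+X-, 2 X+Y
Probability of a carrier female: 2/4 = 1/2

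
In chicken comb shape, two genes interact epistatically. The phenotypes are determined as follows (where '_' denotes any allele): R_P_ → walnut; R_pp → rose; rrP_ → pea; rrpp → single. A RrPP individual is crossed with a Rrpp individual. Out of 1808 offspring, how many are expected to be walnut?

Cross: RrPP × Rrpp — consider each gene separately:
R gene: Rr × Rr → 1 RR, 2 Rr, 1 rr → 3 R_ : 1 rr (out of 4)
P gene: PP × pp → 4 Pp → 4 P_ (out of 4)
Genotype classes (out of 4 × 4 = 16): R_P_ = 3×4 = 12; rrP_ = 1×4 = 4
Apply the phenotype rules: R_P_ (12) → walnut; rrP_ (4) → pea
Phenotype counts (out of 16): 12 walnut, 4 pea
walnut: 12 out of 16 → fraction 3/4
Expected count = 3/4 × 1808 = 1356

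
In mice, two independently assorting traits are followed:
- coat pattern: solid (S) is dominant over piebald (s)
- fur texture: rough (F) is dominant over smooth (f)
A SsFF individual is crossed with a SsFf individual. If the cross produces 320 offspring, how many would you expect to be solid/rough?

Dihybrid cross SsFF × SsFf — consider each gene separately:
coat pattern: Ss × Ss → 1 SS, 2 Ss, 1 ss → 3 S_ : 1 ss (out of 4)
fur texture: FF × Ff → 2 FF, 2 Ff → 4 F_ (out of 4)
Combine (counts out of 4 × 4 = 16): solid/rough (S_F_) = 3×4 = 12; piebald/rough (ssF_) = 1×4 = 4
Phenotype counts (out of 16): 12 solid/rough, 4 piebald/rough
solid/rough: 12 out of 16 → fraction 3/4
Expected count = 3/4 × 320 = 240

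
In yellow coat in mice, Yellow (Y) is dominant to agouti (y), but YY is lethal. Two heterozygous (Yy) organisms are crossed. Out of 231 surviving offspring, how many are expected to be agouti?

Cross: Yy × Yy
Punnett square offspring (before lethality): 1 YY, 2 Yy, 1 yy
The YY genotype is lethal (embryos die); surviving offspring: 2 Yy, 1 yy
agouti: 1 out of 3 → fraction 1/3
Expected count = 1/3 × 231 = 77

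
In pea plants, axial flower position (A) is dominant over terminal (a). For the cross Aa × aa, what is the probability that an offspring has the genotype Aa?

Punnett square for Aa × aa:
Offspring genotypes: 2 Aa, 2 aa
Total offspring: 4
Count with target: 2
Probability: 2/4 = 1/2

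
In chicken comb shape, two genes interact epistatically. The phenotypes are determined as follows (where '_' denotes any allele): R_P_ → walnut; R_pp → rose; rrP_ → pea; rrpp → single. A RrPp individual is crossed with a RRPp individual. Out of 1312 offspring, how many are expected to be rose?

Cross: RrPp × RRPp — consider each gene separately:
R gene: Rr × RR → 2 RR, 2 Rr → 4 R_ (out of 4)
P gene: Pp × Pp → 1 PP, 2 Pp, 1 pp → 3 P_ : 1 pp (out of 4)
Genotype classes (out of 4 × 4 = 16): R_P_ = 4×3 = 12; R_pp = 4×1 = 4
Apply the phenotype rules: R_P_ (12) → walnut; R_pp (4) → rose
Phenotype counts (out of 16): 12 walnut, 4 rose
rose: 4 out of 16 → fraction 1/4
Expected count = 1/4 × 1312 = 328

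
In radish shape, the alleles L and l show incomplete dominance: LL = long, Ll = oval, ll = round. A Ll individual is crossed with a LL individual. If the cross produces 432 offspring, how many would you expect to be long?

Punnett square for Ll × LL:
Offspring genotypes: 2 LL, 2 Ll
Phenotype counts: 2 long, 2 oval
long: 2 out of 4 → fraction 1/2
Expected count = 1/2 × 432 = 216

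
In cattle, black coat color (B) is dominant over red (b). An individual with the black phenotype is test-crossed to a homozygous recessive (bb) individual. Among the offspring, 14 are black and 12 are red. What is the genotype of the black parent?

Test cross: ? × bb
Offspring: 14 black, 12 red — approximately 1:1.
A 1:1 ratio in a test cross indicates the unknown parent is heterozygous (Bb).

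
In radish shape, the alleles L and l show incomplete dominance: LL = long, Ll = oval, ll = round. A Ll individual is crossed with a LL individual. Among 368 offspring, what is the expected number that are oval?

Punnett square for Ll × LL:
Offspring genotypes: 2 LL, 2 Ll
Phenotype counts: 2 long, 2 oval
oval: 2 out of 4 → fraction 1/2
Expected count = 1/2 × 368 = 184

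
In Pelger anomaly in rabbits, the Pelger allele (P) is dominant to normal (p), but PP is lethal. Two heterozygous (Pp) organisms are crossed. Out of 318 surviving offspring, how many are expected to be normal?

Cross: Pp × Pp
Punnett square offspring (before lethality): 1 PP, 2 Pp, 1 pp
The PP genotype is lethal (embryos die); surviving offspring: 2 Pp, 1 pp
normal: 1 out of 3 → fraction 1/3
Expected count = 1/3 × 318 = 106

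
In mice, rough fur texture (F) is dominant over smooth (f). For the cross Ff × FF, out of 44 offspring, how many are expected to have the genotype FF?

Punnett square for Ff × FF:
Offspring genotypes: 2 FF, 2 Ff
Total offspring: 4
Count with target: 2
Probability: 2/4 = 1/2
Expected count = 1/2 × 44 = 22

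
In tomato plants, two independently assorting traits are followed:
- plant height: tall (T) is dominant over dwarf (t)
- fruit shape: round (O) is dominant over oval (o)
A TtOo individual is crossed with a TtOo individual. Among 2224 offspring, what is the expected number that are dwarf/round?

Dihybrid cross TtOo × TtOo — consider each gene separately:
plant height: Tt × Tt → 1 TT, 2 Tt, 1 tt → 3 T_ : 1 tt (out of 4)
fruit shape: Oo × Oo → 1 OO, 2 Oo, 1 oo → 3 O_ : 1 oo (out of 4)
Combine (counts out of 4 × 4 = 16): tall/round (T_O_) = 3×3 = 9; tall/oval (T_oo) = 3×1 = 3; dwarf/round (ttO_) = 1×3 = 3; dwarf/oval (ttoo) = 1×1 = 1
Phenotype counts (out of 16): 9 tall/round, 3 tall/oval, 3 dwarf/round, 1 dwarf/oval
dwarf/round: 3 out of 16 → fraction 3/16
Expected count = 3/16 × 2224 = 417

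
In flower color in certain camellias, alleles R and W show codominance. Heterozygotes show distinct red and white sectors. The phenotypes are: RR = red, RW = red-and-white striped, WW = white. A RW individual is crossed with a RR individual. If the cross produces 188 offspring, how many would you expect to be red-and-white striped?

Punnett square for RW × RR:
Offspring genotypes: 2 RR, 2 RW
Phenotype counts: 2 red, 2 red-and-white striped
red-and-white striped: 2 out of 4 → fraction 1/2
Expected count = 1/2 × 188 = 94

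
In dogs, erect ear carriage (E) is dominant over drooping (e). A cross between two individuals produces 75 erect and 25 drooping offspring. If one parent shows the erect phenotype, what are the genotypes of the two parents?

Observed offspring: 75 erect, 25 drooping
The observed ratio simplifies to 3:1. Drooping (ee) offspring appear, so each parent must contribute one e allele. The parent stated to show erect carries E, so it is Ee. The other parent is then either Ee or ee: Ee × ee would give a 1:1 split, whereas Ee × Ee gives 3:1 — matching the data. So both parents are heterozygous (Ee × Ee).
Parent genotypes: Ee × Ee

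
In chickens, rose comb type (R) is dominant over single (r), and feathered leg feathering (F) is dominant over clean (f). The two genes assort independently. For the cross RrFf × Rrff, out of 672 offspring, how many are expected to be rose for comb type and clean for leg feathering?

Dihybrid cross RrFf × Rrff — consider each gene separately:
comb type: Rr × Rr → 1 RR, 2 Rr, 1 rr → 3 R_ : 1 rr (out of 4)
leg feathering: Ff × ff → 2 Ff, 2 ff → 2 F_ : 2 ff (out of 4)
Looking for: rose (R_) and clean (ff)
P(rose) = 3/4, P(clean) = 2/4
P(both) = 3/4 × 2/4 = 6/16 = 3/8
Expected count = 3/8 × 672 = 252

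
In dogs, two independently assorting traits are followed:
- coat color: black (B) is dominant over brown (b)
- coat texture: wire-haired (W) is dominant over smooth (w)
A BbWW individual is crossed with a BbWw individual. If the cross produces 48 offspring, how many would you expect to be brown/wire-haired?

Dihybrid cross BbWW × BbWw — consider each gene separately:
coat color: Bb × Bb → 1 BB, 2 Bb, 1 bb → 3 B_ : 1 bb (out of 4)
coat texture: WW × Ww → 2 WW, 2 Ww → 4 W_ (out of 4)
Combine (counts out of 4 × 4 = 16): black/wire-haired (B_W_) = 3×4 = 12; brown/wire-haired (bbW_) = 1×4 = 4
Phenotype counts (out of 16): 12 black/wire-haired, 4 brown/wire-haired
brown/wire-haired: 4 out of 16 → fraction 1/4
Expected count = 1/4 × 48 = 12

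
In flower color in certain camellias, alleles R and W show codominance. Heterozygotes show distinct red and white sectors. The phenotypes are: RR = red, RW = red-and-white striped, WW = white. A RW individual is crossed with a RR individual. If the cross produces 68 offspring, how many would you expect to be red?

Punnett square for RW × RR:
Offspring genotypes: 2 RR, 2 RW
Phenotype counts: 2 red, 2 red-and-white striped
red: 2 out of 4 → fraction 1/2
Expected count = 1/2 × 68 = 34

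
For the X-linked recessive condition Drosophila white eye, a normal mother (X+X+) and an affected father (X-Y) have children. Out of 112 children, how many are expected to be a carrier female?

Cross: X+X+ × X-Y
Offspring: 2 X+X-, 2 X+Y
Probability of a carrier female: 2/4 = 1/2
Expected count = 1/2 × 112 = 56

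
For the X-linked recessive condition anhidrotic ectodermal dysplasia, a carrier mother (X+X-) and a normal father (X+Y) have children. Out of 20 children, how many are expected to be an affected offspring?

Cross: X+X- × X+Y
Offspring: 1 X+X+, 1 X+Y, 1 X+X-, 1 X-Y
Probability of an affected offspring: 1/4
Expected count = 1/4 × 20 = 5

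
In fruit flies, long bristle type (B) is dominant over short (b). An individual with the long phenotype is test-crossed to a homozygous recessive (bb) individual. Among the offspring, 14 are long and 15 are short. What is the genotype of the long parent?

Test cross: ? × bb
Offspring: 14 long, 15 short — approximately 1:1.
A 1:1 ratio in a test cross indicates the unknown parent is heterozygous (Bb).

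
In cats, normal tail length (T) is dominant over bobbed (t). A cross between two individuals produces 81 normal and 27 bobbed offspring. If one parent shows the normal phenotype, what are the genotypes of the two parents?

Observed offspring: 81 normal, 27 bobbed
The observed ratio simplifies to 3:1. Bobbed (tt) offspring appear, so each parent must contribute one t allele. The parent stated to show normal carries T, so it is Tt. The other parent is then either Tt or tt: Tt × tt would give a 1:1 split, whereas Tt × Tt gives 3:1 — matching the data. So both parents are heterozygous (Tt × Tt).
Parent genotypes: Tt × Tt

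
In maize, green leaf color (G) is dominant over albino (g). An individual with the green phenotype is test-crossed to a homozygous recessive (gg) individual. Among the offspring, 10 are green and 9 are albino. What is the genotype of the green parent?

Test cross: ? × gg
Offspring: 10 green, 9 albino — approximately 1:1.
A 1:1 ratio in a test cross indicates the unknown parent is heterozygous (Gg).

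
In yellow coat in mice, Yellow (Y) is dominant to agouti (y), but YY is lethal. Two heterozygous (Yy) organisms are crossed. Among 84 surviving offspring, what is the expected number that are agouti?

Cross: Yy × Yy
Punnett square offspring (before lethality): 1 YY, 2 Yy, 1 yy
The YY genotype is lethal (embryos die); surviving offspring: 2 Yy, 1 yy
agouti: 1 out of 3 → fraction 1/3
Expected count = 1/3 × 84 = 28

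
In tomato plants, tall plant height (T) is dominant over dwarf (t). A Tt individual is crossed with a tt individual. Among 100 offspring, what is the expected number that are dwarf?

Punnett square for Tt × tt:
Offspring genotypes: 2 Tt, 2 tt
tall: 2, dwarf: 2
dwarf: 2 out of 4 → fraction 1/2
Expected count = 1/2 × 100 = 50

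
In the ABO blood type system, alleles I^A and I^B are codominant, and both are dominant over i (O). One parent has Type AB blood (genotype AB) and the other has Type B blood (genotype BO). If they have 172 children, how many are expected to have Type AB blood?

Cross: AB × BO
Possible offspring genotypes: 1 AB, 1 AO, 1 BB, 1 BO
Blood type counts: 1 Type AB, 1 Type A, 2 Type B
Probability of Type AB: 1/4
Expected count = 1/4 × 172 = 43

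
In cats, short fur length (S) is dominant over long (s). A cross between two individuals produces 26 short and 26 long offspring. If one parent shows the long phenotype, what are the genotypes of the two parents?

Observed offspring: 26 short, 26 long
The observed ratio simplifies to 1:1. One parent shows long, so its genotype must be ss. A 1:1 offspring split requires the other parent to be heterozygous (Ss).
Parent genotypes: ss × Ss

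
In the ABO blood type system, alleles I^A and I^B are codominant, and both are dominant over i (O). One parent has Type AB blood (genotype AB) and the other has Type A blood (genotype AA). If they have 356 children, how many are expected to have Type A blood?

Cross: AB × AA
Possible offspring genotypes: 2 AA, 2 AB
Blood type counts: 2 Type A, 2 Type AB
Probability of Type A: 2/4 = 1/2
Expected count = 1/2 × 356 = 178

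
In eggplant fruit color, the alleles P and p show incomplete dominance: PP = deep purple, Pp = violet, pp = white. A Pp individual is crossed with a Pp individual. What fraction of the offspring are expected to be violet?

Punnett square for Pp × Pp:
Offspring genotypes: 1 PP, 2 Pp, 1 pp
Phenotype counts: 1 deep purple, 2 violet, 1 white
violet: 2 out of 4
Probability: 2/4 = 1/2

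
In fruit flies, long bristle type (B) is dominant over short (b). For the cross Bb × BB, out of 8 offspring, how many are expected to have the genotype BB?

Punnett square for Bb × BB:
Offspring genotypes: 2 BB, 2 Bb
Total offspring: 4
Count with target: 2
Probability: 2/4 = 1/2
Expected count = 1/2 × 8 = 4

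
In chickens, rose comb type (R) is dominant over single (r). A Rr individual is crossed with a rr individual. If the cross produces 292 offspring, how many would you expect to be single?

Punnett square for Rr × rr:
Offspring genotypes: 2 Rr, 2 rr
rose: 2, single: 2
single: 2 out of 4 → fraction 1/2
Expected count = 1/2 × 292 = 146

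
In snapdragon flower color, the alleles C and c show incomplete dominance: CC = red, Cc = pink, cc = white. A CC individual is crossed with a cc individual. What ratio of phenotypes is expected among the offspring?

Punnett square for CC × cc:
Offspring genotypes: 4 Cc
Phenotype counts: 4 pink
Ratio: all pink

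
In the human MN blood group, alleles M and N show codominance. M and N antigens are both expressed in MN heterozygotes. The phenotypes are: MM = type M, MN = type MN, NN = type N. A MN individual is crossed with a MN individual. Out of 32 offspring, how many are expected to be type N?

Punnett square for MN × MN:
Offspring genotypes: 1 MM, 2 MN, 1 NN
Phenotype counts: 1 type M, 2 type MN, 1 type N
type N: 1 out of 4 → fraction 1/4
Expected count = 1/4 × 32 = 8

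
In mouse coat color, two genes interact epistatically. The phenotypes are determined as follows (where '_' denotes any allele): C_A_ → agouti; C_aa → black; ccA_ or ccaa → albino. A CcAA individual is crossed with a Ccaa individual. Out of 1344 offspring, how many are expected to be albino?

Cross: CcAA × Ccaa — consider each gene separately:
C gene: Cc × Cc → 1 CC, 2 Cc, 1 cc → 3 C_ : 1 cc (out of 4)
A gene: AA × aa → 4 Aa → 4 A_ (out of 4)
Genotype classes (out of 4 × 4 = 16): C_A_ = 3×4 = 12; ccA_ = 1×4 = 4
Apply the phenotype rules: C_A_ (12) → agouti; ccA_ (4) → albino
Phenotype counts (out of 16): 12 agouti, 4 albino
albino: 4 out of 16 → fraction 1/4
Expected count = 1/4 × 1344 = 336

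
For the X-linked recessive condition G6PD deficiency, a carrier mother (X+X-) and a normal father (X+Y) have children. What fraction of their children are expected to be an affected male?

Cross: X+X- × X+Y
Offspring: 1 X+X+, 1 X+Y, 1 X+X-, 1 X-Y
Probability of an affected male: 1/4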